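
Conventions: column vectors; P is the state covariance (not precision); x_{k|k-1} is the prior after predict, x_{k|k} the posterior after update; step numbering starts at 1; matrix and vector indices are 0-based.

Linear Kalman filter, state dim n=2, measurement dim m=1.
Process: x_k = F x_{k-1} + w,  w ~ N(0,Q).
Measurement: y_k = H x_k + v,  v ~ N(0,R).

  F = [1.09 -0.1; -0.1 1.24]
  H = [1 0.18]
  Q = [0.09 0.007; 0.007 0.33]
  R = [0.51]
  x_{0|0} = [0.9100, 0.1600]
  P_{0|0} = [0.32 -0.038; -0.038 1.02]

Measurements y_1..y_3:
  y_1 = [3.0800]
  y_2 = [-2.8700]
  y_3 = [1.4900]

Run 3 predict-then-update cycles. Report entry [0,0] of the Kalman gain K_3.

step 1: x^-=[0.9759, 0.1074]  P^-=[0.4887 -0.2061; -0.2061 1.9110]  S=[0.9864]  K=[0.4578; 0.1398]  nu=[2.0848]  x^+=[1.9303, 0.3988]  P^+=[0.2819 -0.2692; -0.2692 1.8917]
step 2: x^-=[2.0642, 0.3015]  P^-=[0.5026 -0.6249; -0.6249 3.3083]  S=[0.8948]  K=[0.4360; -0.0328]  nu=[-4.9884]  x^+=[-0.1106, 0.4653]  P^+=[0.3325 -0.6121; -0.6121 3.3073]
step 3: x^-=[-0.1671, 0.5880]  P^-=[0.6516 -1.2727; -1.2727 5.5704]  S=[0.8839]  K=[0.4780; -0.3055]  nu=[1.5512]  x^+=[0.5744, 0.1141]  P^+=[0.4496 -1.1437; -1.1437 5.4879]

K[0,0] = 0.4780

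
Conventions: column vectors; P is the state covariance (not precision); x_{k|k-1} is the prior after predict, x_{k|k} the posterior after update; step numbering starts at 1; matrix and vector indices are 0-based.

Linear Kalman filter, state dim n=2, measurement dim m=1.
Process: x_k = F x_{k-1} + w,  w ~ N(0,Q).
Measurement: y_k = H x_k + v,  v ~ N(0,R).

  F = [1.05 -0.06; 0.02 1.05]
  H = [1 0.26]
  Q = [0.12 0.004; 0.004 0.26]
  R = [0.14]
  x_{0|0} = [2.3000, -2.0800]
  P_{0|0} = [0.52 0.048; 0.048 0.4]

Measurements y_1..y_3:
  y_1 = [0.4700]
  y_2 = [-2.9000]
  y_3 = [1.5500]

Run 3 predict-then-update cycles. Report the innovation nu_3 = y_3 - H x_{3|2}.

innov = [3.0370]

step 1: x^-=[2.5398, -2.1380]  P^-=[0.6887 0.0426; 0.0426 0.7032]  S=[0.8984]  K=[0.7789; 0.2509]  nu=[-1.5139]  x^+=[1.3606, -2.5179]  P^+=[0.1436 -0.1330; -0.1330 0.6467]
step 2: x^-=[1.5797, -2.6166]  P^-=[0.2974 -0.1802; -0.1802 0.9674]  S=[0.4091]  K=[0.6125; 0.1743]  nu=[-3.7994]  x^+=[-0.7474, -3.2789]  P^+=[0.1440 -0.2239; -0.2239 0.9550]
step 3: x^-=[-0.5880, -3.4578]  P^-=[0.3104 -0.2997; -0.2997 1.3035]  S=[0.3826]  K=[0.6075; 0.1025]  nu=[3.0370]  x^+=[1.2569, -3.1466]  P^+=[0.1692 -0.3235; -0.3235 1.2995]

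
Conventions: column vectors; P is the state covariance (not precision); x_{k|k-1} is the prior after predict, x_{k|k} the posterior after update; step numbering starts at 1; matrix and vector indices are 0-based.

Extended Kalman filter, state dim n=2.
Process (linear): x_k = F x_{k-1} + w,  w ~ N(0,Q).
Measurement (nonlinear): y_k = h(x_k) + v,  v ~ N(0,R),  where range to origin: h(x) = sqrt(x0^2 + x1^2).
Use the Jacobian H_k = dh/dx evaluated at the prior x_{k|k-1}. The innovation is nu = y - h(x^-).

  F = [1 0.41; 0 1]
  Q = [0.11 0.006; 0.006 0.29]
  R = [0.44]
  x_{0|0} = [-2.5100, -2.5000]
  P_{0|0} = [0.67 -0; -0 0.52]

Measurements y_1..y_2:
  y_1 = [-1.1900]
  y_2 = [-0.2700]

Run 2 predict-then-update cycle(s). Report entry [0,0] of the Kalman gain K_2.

K[0,0] = -0.5026

step 1: x^-=[-3.5350, -2.5000]  P^-=[0.8674 0.2192; 0.2192 0.8100]  H_jac=[-0.8165 -0.5774]  S=[1.4949]  K=[-0.5584; -0.4326]  nu=[-5.5197]  x^+=[-0.4528, -0.1123]  P^+=[0.4013 -0.1419; -0.1419 0.5303]
step 2: x^-=[-0.4989, -0.1123]  P^-=[0.4841 0.0815; 0.0815 0.8203]  H_jac=[-0.9756 -0.2197]  S=[0.9752]  K=[-0.5026; -0.2663]  nu=[-0.7814]  x^+=[-0.1062, 0.0958]  P^+=[0.2377 -0.0490; -0.0490 0.7511]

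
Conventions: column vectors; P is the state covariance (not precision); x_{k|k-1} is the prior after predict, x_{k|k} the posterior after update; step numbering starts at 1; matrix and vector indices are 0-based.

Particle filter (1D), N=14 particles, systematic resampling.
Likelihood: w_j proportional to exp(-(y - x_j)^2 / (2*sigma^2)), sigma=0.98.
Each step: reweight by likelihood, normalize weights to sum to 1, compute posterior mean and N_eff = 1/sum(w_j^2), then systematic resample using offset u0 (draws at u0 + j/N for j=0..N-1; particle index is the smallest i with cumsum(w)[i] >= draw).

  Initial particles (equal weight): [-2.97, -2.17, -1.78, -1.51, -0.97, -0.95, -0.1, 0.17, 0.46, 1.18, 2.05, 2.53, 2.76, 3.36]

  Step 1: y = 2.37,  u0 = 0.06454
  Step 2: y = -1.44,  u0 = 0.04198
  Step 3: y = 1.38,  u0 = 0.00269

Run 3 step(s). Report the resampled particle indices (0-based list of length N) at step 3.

step 1: w=[0.0000, 0.0000, 0.0000, 0.0001, 0.0007, 0.0008, 0.0099, 0.0191, 0.0355, 0.1135, 0.2249, 0.2340, 0.2191, 0.1424]  mean=2.2872  Neff=5.3125  idx=[8, 9, 10, 10, 10, 11, 11, 11, 11, 12, 12, 12, 13, 13]
step 2: w=[0.8146, 0.1497, 0.0094, 0.0094, 0.0094, 0.0015, 0.0015, 0.0015, 0.0015, 0.0005, 0.0005, 0.0005, 0.0000, 0.0000]  mean=0.6286  Neff=1.4572  idx=[0, 0, 0, 0, 0, 0, 0, 0, 0, 0, 0, 1, 1, 2]
step 3: w=[0.0655, 0.0655, 0.0655, 0.0655, 0.0655, 0.0655, 0.0655, 0.0655, 0.0655, 0.0655, 0.0655, 0.0996, 0.0996, 0.0805]  mean=0.7315  Neff=13.6069  idx=[0, 1, 2, 3, 4, 5, 6, 7, 8, 9, 10, 11, 12, 13]

resampled_idx = [0, 1, 2, 3, 4, 5, 6, 7, 8, 9, 10, 11, 12, 13]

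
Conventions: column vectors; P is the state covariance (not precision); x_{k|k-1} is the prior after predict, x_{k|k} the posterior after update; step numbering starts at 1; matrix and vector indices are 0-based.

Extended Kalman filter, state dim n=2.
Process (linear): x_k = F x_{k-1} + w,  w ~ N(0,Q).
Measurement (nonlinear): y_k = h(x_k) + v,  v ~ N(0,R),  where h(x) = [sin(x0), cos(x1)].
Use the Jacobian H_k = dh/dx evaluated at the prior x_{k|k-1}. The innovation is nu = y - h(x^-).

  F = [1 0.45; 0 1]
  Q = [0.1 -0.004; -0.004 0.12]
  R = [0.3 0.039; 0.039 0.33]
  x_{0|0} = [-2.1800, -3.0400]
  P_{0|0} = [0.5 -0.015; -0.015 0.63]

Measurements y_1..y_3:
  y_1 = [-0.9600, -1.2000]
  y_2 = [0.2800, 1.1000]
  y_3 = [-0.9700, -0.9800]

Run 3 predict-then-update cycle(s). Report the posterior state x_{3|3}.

step 1: x^-=[-3.5480, -3.0400]  P^-=[0.7141 0.2645; 0.2645 0.7500]  H_jac=[-0.9185 0.0000; 0.0000 0.1014]  S=[0.9025 0.0144; 0.0144 0.3377]  K=[-0.7285 0.1104; -0.2730 0.2368]  nu=[-1.3553, -0.2052]  x^+=[-2.5833, -2.7186]  P^+=[0.2333 0.0791; 0.0791 0.6657]
step 2: x^-=[-3.8066, -2.7186]  P^-=[0.5392 0.3746; 0.3746 0.7857]  H_jac=[-0.7869 0.0000; 0.0000 0.4105]  S=[0.6339 -0.0820; -0.0820 0.4624]  K=[-0.6411 0.2189; -0.3836 0.6294]  nu=[-0.3371, 2.0119]  x^+=[-3.1502, -1.3230]  P^+=[0.2336 0.1151; 0.1151 0.4696]
step 3: x^-=[-3.7455, -1.3230]  P^-=[0.5322 0.3224; 0.3224 0.5896]  H_jac=[-0.8231 0.0000; 0.0000 0.9694]  S=[0.6606 -0.2182; -0.2182 0.8841]  K=[-0.5949 0.2066; -0.2048 0.5959]  nu=[-1.5379, -1.2253]  x^+=[-3.0838, -1.7382]  P^+=[0.2070 0.0464; 0.0464 0.1946]

x_post = [-3.0838, -1.7382]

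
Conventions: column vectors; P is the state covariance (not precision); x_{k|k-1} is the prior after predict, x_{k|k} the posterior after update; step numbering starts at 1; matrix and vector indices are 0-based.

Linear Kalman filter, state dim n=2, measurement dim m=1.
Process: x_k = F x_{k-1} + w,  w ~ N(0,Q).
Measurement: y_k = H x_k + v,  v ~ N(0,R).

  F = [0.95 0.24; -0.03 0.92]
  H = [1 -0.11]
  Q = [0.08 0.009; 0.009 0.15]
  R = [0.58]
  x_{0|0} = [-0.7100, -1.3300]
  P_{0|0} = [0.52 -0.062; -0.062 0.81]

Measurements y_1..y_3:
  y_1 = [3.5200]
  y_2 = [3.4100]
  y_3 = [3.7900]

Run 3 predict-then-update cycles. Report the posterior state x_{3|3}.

x_post = [2.5464, -0.0253]

step 1: x^-=[-0.9937, -1.2023]  P^-=[0.5677 0.1193; 0.1193 0.8395]  S=[1.1316]  K=[0.4901; 0.0238]  nu=[4.3814]  x^+=[1.1535, -1.0980]  P^+=[0.2959 0.1061; 0.1061 0.8388]
step 2: x^-=[0.8323, -1.0447]  P^-=[0.4437 0.2777; 0.2777 0.8544]  S=[0.9730]  K=[0.4247; 0.1889]  nu=[2.4628]  x^+=[1.8782, -0.5797]  P^+=[0.2683 0.1997; 0.1997 0.8197]
step 3: x^-=[1.6452, -0.5896]  P^-=[0.4604 0.3554; 0.3554 0.8330]  S=[0.9723]  K=[0.4333; 0.2713]  nu=[2.0800]  x^+=[2.5464, -0.0253]  P^+=[0.2778 0.2411; 0.2411 0.7614]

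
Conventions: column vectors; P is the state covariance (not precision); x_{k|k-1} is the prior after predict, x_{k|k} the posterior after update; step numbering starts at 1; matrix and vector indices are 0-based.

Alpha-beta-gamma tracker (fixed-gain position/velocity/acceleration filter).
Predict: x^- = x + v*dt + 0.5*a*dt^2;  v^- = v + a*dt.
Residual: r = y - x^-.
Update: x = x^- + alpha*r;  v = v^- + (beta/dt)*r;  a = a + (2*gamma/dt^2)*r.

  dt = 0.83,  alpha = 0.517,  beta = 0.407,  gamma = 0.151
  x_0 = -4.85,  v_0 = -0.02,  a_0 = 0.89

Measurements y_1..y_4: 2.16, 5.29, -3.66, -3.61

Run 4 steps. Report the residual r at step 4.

step 1: x_pred=-4.5600  r=6.7200  x^+=-1.0858  v^+=4.0139  a^+=3.8359
step 2: x_pred=3.5671  r=1.7229  x^+=4.4578  v^+=8.0426  a^+=4.5912
step 3: x_pred=12.7147  r=-16.3747  x^+=4.2490  v^+=3.8238  a^+=-2.5871
step 4: x_pred=6.5316  r=-10.1416  x^+=1.2884  v^+=-3.2965  a^+=-7.0330

resid = -10.1416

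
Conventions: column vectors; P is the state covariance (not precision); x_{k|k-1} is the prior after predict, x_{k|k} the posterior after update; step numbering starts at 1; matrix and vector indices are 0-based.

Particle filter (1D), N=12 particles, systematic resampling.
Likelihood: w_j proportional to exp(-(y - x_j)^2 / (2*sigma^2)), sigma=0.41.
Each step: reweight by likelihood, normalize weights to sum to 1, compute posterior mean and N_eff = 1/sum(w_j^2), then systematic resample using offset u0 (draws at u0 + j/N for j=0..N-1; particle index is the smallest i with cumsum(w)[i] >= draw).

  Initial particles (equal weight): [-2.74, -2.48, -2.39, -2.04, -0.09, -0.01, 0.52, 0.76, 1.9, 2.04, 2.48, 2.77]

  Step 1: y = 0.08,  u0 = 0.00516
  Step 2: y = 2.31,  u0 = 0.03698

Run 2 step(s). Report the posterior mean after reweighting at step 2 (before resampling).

post_mean = 0.7221

step 1: w=[0.0000, 0.0000, 0.0000, 0.0000, 0.3388, 0.3604, 0.2076, 0.0933, 0.0000, 0.0000, 0.0000, 0.0000]  mean=0.1448  Neff=3.3738  idx=[4, 4, 4, 4, 4, 5, 5, 5, 5, 6, 6, 7]
step 2: w=[0.0000, 0.0000, 0.0000, 0.0000, 0.0000, 0.0001, 0.0001, 0.0001, 0.0001, 0.0778, 0.0778, 0.8438]  mean=0.7221  Neff=1.3810  idx=[9, 10, 11, 11, 11, 11, 11, 11, 11, 11, 11, 11]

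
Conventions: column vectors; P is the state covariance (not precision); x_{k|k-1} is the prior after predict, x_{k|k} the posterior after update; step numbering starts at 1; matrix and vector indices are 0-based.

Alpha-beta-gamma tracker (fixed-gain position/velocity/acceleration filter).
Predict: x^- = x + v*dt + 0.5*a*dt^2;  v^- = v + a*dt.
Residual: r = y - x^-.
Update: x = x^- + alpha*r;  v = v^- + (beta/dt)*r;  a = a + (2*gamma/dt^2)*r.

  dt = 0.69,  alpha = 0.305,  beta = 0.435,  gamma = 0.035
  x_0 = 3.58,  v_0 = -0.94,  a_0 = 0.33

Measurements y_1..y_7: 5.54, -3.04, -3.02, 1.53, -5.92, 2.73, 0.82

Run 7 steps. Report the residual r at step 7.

step 1: x_pred=3.0100  r=2.5300  x^+=3.7816  v^+=0.8827  a^+=0.7020
step 2: x_pred=4.5578  r=-7.5978  x^+=2.2405  v^+=-3.4228  a^+=-0.4151
step 3: x_pred=-0.2201  r=-2.7999  x^+=-1.0741  v^+=-5.4744  a^+=-0.8268
step 4: x_pred=-5.0482  r=6.5782  x^+=-3.0419  v^+=-1.8977  a^+=0.1404
step 5: x_pred=-4.3179  r=-1.6021  x^+=-4.8065  v^+=-2.8109  a^+=-0.0951
step 6: x_pred=-6.7687  r=9.4987  x^+=-3.8716  v^+=3.1118  a^+=1.3014
step 7: x_pred=-1.4147  r=2.2347  x^+=-0.7331  v^+=5.4186  a^+=1.6300

resid = 2.2347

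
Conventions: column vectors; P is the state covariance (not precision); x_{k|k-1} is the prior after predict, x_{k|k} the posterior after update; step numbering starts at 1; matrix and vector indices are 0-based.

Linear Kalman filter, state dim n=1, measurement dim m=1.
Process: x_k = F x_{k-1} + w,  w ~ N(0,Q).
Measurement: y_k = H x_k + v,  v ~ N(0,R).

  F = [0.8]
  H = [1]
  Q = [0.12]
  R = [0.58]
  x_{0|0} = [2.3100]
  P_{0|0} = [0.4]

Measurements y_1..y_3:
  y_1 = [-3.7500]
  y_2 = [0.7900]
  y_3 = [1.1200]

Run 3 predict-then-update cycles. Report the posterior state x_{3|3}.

step 1: x^-=[1.8480]  P^-=[0.3760]  S=[0.9560]  K=[0.3933]  nu=[-5.5980]  x^+=[-0.3537]  P^+=[0.2281]
step 2: x^-=[-0.2830]  P^-=[0.2660]  S=[0.8460]  K=[0.3144]  nu=[1.0730]  x^+=[0.0544]  P^+=[0.1824]
step 3: x^-=[0.0435]  P^-=[0.2367]  S=[0.8167]  K=[0.2898]  nu=[1.0765]  x^+=[0.3555]  P^+=[0.1681]

x_post = [0.3555]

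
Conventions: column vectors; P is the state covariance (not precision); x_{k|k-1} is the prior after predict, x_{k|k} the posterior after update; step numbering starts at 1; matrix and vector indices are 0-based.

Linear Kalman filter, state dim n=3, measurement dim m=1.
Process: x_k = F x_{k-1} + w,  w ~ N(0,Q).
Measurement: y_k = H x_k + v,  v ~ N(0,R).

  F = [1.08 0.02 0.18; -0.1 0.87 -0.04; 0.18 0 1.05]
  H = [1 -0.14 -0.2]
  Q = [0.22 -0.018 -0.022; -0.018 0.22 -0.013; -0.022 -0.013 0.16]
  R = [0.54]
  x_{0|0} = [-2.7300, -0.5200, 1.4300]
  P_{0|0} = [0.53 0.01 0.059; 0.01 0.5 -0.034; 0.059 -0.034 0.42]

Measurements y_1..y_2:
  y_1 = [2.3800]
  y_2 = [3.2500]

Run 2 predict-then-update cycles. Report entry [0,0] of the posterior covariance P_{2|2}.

step 1: x^-=[-2.7014, -0.2366, 1.0101]  P^-=[0.8751 -0.0691 0.2286; -0.0691 0.6055 -0.0763; 0.2286 -0.0763 0.6625]  S=[1.3771]  K=[0.6093; -0.1007; 0.0775]  nu=[5.2503]  x^+=[0.4976, -0.7650, 1.4170]  P^+=[0.3639 0.0154 0.1635; 0.0154 0.5916 -0.0656; 0.1635 -0.0656 0.6543]
step 2: x^-=[0.7771, -0.7720, 1.5774]  P^-=[0.7296 -0.0575 0.3618; -0.0575 0.6756 -0.1229; 0.3618 -0.1229 0.9549]  S=[1.1856]  K=[0.5612; -0.1076; 0.1586]  nu=[2.6803]  x^+=[2.2812, -1.0604, 2.0025]  P^+=[0.3563 0.0140 0.2563; 0.0140 0.6619 -0.1026; 0.2563 -0.1026 0.9251]

P_post[0,0] = 0.3563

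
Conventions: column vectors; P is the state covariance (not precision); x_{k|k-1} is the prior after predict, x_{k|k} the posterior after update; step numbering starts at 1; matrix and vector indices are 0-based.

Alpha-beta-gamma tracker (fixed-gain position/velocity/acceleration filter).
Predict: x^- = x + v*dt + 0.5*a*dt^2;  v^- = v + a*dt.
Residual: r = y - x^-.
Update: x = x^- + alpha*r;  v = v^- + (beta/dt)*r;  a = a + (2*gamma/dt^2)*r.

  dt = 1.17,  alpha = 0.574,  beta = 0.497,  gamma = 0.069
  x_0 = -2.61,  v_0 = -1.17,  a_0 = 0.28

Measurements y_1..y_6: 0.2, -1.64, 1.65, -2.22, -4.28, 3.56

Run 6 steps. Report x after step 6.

step 1: x_pred=-3.7873  r=3.9873  x^+=-1.4986  v^+=0.8513  a^+=0.6820
step 2: x_pred=-0.0357  r=-1.6043  x^+=-0.9566  v^+=0.9678  a^+=0.5202
step 3: x_pred=0.5318  r=1.1182  x^+=1.1736  v^+=2.0514  a^+=0.6330
step 4: x_pred=4.0070  r=-6.2270  x^+=0.4327  v^+=0.1468  a^+=0.0052
step 5: x_pred=0.6081  r=-4.8881  x^+=-2.1977  v^+=-1.9235  a^+=-0.4876
step 6: x_pred=-4.7818  r=8.3418  x^+=0.0064  v^+=1.0496  a^+=0.3534

x_post = 0.0064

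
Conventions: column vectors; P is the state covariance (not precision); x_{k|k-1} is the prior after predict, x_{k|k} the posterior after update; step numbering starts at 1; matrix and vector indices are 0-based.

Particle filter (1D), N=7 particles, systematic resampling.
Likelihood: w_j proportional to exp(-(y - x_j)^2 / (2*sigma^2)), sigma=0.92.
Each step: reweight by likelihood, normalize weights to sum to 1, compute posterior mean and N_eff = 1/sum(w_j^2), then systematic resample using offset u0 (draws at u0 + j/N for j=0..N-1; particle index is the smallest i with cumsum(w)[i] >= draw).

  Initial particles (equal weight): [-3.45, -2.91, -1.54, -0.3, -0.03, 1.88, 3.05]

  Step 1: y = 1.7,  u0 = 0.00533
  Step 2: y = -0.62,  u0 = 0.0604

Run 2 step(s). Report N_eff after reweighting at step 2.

step 1: w=[0.0000, 0.0000, 0.0013, 0.0593, 0.1074, 0.6175, 0.2145]  mean=1.7922  Neff=2.2603  idx=[3, 4, 5, 5, 5, 5, 6]
step 2: w=[0.5073, 0.4388, 0.0134, 0.0134, 0.0134, 0.0134, 0.0002]  mean=-0.0638  Neff=2.2192  idx=[0, 0, 0, 0, 1, 1, 1]

N_eff = 2.2192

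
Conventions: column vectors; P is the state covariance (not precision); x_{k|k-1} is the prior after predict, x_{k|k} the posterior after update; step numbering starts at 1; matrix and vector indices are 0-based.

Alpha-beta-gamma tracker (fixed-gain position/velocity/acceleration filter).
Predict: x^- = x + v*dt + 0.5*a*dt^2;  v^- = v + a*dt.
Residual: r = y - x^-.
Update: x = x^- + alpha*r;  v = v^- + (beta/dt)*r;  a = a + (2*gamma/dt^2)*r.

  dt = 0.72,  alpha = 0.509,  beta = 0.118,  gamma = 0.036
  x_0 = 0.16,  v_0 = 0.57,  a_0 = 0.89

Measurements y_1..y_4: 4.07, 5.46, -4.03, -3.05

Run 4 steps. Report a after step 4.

step 1: x_pred=0.8011  r=3.2689  x^+=2.4650  v^+=1.7465  a^+=1.3440
step 2: x_pred=4.0708  r=1.3892  x^+=4.7779  v^+=2.9419  a^+=1.5370
step 3: x_pred=7.2945  r=-11.3245  x^+=1.5303  v^+=2.1926  a^+=-0.0359
step 4: x_pred=3.0996  r=-6.1496  x^+=-0.0305  v^+=1.1589  a^+=-0.8900

a_post = -0.8900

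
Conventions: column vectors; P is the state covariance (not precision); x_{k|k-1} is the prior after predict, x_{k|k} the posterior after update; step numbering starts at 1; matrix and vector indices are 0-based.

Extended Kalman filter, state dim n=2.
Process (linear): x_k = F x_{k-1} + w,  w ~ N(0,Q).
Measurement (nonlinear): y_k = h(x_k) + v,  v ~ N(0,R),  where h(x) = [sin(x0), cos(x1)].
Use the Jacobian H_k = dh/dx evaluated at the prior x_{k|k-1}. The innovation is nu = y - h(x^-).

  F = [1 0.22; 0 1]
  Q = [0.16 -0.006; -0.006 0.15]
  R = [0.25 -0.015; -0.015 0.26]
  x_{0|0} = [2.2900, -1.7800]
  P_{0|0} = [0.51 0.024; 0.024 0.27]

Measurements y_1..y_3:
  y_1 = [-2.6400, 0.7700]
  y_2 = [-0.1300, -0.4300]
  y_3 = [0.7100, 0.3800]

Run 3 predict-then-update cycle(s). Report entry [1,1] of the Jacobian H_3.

H_jac[1,1] = 0.9982

step 1: x^-=[1.8984, -1.7800]  P^-=[0.6936 0.0774; 0.0774 0.4200]  H_jac=[-0.3218 0.0000; 0.0000 0.9782]  S=[0.3218 -0.0394; -0.0394 0.6619]  K=[-0.6845 0.0737; -0.0015 0.6206]  nu=[-3.5868, 0.9777]  x^+=[4.4257, -1.1679]  P^+=[0.5353 0.0301; 0.0301 0.1650]
step 2: x^-=[4.1688, -1.1679]  P^-=[0.7165 0.0604; 0.0604 0.3150]  H_jac=[-0.5172 0.0000; 0.0000 0.9199]  S=[0.4417 -0.0437; -0.0437 0.5266]  K=[-0.8355 0.0361; -0.0164 0.5489]  nu=[0.7258, -0.8221]  x^+=[3.5327, -1.6311]  P^+=[0.4049 0.0238; 0.0238 0.1554]
step 3: x^-=[3.1738, -1.6311]  P^-=[0.5829 0.0520; 0.0520 0.3054]  H_jac=[-0.9995 0.0000; 0.0000 0.9982]  S=[0.8323 -0.0669; -0.0669 0.5643]  K=[-0.6992 0.0091; -0.0192 0.5380]  nu=[0.7422, 0.4402]  x^+=[2.6588, -1.4085]  P^+=[0.1750 0.0129; 0.0129 0.1404]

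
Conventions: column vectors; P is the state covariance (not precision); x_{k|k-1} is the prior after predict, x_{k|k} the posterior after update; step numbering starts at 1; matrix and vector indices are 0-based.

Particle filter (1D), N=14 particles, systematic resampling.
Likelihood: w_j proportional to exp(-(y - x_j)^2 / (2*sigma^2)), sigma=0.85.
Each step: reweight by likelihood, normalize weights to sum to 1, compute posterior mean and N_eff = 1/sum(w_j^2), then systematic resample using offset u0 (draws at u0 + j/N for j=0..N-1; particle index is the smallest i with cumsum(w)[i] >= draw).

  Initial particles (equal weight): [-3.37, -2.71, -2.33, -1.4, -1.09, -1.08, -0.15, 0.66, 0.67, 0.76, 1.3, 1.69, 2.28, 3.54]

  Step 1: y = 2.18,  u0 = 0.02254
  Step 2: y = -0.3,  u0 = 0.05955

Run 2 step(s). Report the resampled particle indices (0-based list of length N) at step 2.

resampled_idx = [0, 0, 0, 1, 1, 1, 1, 2, 2, 2, 3, 4, 6, 10]

step 1: w=[0.0000, 0.0000, 0.0000, 0.0000, 0.0002, 0.0002, 0.0069, 0.0597, 0.0610, 0.0732, 0.1729, 0.2503, 0.2935, 0.0822]  mean=1.7420  Neff=5.0484  idx=[7, 8, 9, 10, 10, 11, 11, 11, 11, 12, 12, 12, 12, 13]
step 2: w=[0.2461, 0.2428, 0.2140, 0.0792, 0.0792, 0.0300, 0.0300, 0.0300, 0.0300, 0.0047, 0.0047, 0.0047, 0.0047, 0.0000]  mean=0.9392  Neff=5.5092  idx=[0, 0, 0, 1, 1, 1, 1, 2, 2, 2, 3, 4, 6, 10]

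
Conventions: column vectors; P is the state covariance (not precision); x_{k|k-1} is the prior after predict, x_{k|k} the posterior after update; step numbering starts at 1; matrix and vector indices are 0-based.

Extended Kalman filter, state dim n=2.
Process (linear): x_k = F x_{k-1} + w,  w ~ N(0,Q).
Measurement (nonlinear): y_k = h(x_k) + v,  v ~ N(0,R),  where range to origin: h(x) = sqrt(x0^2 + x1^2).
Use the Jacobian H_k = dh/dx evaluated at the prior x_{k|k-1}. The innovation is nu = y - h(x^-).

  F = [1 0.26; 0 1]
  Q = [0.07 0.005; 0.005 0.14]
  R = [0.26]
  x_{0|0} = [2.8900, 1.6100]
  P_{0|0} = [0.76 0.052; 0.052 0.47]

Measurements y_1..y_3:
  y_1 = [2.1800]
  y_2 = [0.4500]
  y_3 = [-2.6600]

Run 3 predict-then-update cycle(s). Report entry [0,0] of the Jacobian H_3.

step 1: x^-=[3.3086, 1.6100]  P^-=[0.8888 0.1792; 0.1792 0.6100]  H_jac=[0.8992 0.4376]  S=[1.2364]  K=[0.7098; 0.3462]  nu=[-1.4995]  x^+=[2.2442, 1.0909]  P^+=[0.2659 -0.1246; -0.1246 0.4618]
step 2: x^-=[2.5279, 1.0909]  P^-=[0.3023 0.0004; 0.0004 0.6018]  H_jac=[0.9182 0.3962]  S=[0.6096]  K=[0.4556; 0.3918]  nu=[-2.3032]  x^+=[1.4786, 0.1885]  P^+=[0.1758 -0.1084; -0.1084 0.5082]
step 3: x^-=[1.5276, 0.1885]  P^-=[0.2238 0.0288; 0.0288 0.6482]  H_jac=[0.9925 0.1224]  S=[0.4971]  K=[0.4538; 0.2171]  nu=[-4.1992]  x^+=[-0.3781, -0.7232]  P^+=[0.1214 -0.0202; -0.0202 0.6248]

H_jac[0,0] = 0.9925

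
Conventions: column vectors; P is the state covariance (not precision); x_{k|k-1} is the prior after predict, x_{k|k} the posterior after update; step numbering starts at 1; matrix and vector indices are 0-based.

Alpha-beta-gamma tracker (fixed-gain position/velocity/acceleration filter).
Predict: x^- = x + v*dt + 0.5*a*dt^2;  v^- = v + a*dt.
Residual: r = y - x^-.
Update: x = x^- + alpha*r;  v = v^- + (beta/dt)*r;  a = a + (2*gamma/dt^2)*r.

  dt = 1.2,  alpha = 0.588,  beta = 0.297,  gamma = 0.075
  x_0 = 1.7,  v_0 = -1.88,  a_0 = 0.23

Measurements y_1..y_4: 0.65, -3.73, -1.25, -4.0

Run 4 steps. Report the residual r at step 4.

step 1: x_pred=-0.3904  r=1.0404  x^+=0.2214  v^+=-1.3465  a^+=0.3384
step 2: x_pred=-1.1508  r=-2.5792  x^+=-2.6674  v^+=-1.5788  a^+=0.0697
step 3: x_pred=-4.5117  r=3.2617  x^+=-2.5938  v^+=-0.6879  a^+=0.4095
step 4: x_pred=-3.1245  r=-0.8755  x^+=-3.6393  v^+=-0.4132  a^+=0.3183

resid = -0.8755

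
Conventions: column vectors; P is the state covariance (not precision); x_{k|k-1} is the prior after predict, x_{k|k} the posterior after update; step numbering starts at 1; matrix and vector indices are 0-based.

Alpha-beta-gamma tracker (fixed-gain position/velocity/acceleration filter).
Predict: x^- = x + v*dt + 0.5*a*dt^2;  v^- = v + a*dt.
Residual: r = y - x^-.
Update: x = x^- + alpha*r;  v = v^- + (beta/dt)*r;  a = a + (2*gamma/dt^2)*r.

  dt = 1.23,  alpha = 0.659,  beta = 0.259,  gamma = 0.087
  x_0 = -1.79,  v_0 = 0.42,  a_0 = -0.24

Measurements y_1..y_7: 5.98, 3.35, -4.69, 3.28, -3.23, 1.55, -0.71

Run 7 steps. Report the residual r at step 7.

resid = 1.8897

step 1: x_pred=-1.4549  r=7.4349  x^+=3.4447  v^+=1.6904  a^+=0.6151
step 2: x_pred=5.9891  r=-2.6391  x^+=4.2499  v^+=1.8912  a^+=0.3116
step 3: x_pred=6.8118  r=-11.5018  x^+=-0.7679  v^+=-0.1475  a^+=-1.0113
step 4: x_pred=-1.7142  r=4.9942  x^+=1.5770  v^+=-0.3397  a^+=-0.4369
step 5: x_pred=0.8287  r=-4.0587  x^+=-1.8460  v^+=-1.7317  a^+=-0.9037
step 6: x_pred=-4.6595  r=6.2095  x^+=-0.5675  v^+=-1.5357  a^+=-0.1895
step 7: x_pred=-2.5997  r=1.8897  x^+=-1.3544  v^+=-1.3708  a^+=0.0278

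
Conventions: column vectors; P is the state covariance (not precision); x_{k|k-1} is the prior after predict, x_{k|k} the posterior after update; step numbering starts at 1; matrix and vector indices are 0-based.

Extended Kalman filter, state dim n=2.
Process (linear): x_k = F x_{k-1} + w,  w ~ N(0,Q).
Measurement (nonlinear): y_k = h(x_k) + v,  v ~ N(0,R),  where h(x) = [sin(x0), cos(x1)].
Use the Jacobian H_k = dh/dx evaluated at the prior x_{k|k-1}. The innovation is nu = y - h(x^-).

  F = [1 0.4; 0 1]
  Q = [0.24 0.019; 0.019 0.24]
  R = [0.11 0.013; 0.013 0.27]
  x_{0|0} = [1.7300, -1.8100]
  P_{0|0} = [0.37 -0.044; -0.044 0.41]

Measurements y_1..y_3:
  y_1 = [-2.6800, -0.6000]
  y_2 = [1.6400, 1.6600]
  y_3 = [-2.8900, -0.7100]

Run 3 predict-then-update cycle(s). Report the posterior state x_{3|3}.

x_post = [-8.7384, -2.0346]

step 1: x^-=[1.0060, -1.8100]  P^-=[0.6404 0.1390; 0.1390 0.6500]  H_jac=[0.5352 0.0000; 0.0000 0.9715]  S=[0.2935 0.0853; 0.0853 0.8835]  K=[1.1560 0.0413; 0.0471 0.7102]  nu=[-3.5247, -0.3631]  x^+=[-3.0836, -2.2340]  P^+=[0.2386 0.0269; 0.0269 0.1980]
step 2: x^-=[-3.9772, -2.2340]  P^-=[0.5318 0.1251; 0.1251 0.4380]  H_jac=[-0.6707 0.0000; 0.0000 0.7880]  S=[0.3493 -0.0531; -0.0531 0.5420]  K=[-1.0087 0.0830; -0.1456 0.6226]  nu=[0.8983, 2.2756]  x^+=[-4.6943, -0.9481]  P^+=[0.1638 0.0118; 0.0118 0.2109]
step 3: x^-=[-5.0736, -0.9481]  P^-=[0.4470 0.1152; 0.1152 0.4509]  H_jac=[0.3534 0.0000; 0.0000 0.8123]  S=[0.1658 0.0461; 0.0461 0.5675]  K=[0.9277 0.0896; 0.0677 0.6399]  nu=[-3.8255, -1.2933]  x^+=[-8.7384, -2.0346]  P^+=[0.2921 0.0446; 0.0446 0.2138]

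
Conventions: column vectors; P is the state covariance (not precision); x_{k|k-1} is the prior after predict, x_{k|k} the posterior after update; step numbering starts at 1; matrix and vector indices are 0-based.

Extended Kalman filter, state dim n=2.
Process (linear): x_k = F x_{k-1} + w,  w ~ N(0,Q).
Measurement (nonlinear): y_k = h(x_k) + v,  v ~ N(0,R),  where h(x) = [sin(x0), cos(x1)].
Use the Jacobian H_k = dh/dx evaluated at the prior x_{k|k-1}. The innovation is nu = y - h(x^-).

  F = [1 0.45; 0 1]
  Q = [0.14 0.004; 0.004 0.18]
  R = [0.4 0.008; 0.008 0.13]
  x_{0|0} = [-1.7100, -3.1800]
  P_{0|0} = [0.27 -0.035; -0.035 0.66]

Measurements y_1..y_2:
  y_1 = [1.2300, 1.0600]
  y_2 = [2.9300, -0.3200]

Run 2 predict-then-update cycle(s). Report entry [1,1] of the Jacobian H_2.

H_jac[1,1] = -0.7285

step 1: x^-=[-3.1410, -3.1800]  P^-=[0.5122 0.2660; 0.2660 0.8400]  H_jac=[-1.0000 0.0000; 0.0000 -0.0384]  S=[0.9121 0.0182; 0.0182 0.1312]  K=[-0.5615 0.0001; -0.2875 -0.2059]  nu=[1.2306, 2.0593]  x^+=[-3.8317, -3.9577]  P^+=[0.2246 0.1167; 0.1167 0.7569]
step 2: x^-=[-5.6127, -3.9577]  P^-=[0.6228 0.4612; 0.4612 0.9369]  H_jac=[0.7835 0.0000; 0.0000 -0.7285]  S=[0.7824 -0.2553; -0.2553 0.6272]  K=[0.5177 -0.3250; 0.1232 -1.0380]  nu=[2.3087, 0.3650]  x^+=[-4.5361, -4.0521]  P^+=[0.2610 0.0523; 0.0523 0.1839]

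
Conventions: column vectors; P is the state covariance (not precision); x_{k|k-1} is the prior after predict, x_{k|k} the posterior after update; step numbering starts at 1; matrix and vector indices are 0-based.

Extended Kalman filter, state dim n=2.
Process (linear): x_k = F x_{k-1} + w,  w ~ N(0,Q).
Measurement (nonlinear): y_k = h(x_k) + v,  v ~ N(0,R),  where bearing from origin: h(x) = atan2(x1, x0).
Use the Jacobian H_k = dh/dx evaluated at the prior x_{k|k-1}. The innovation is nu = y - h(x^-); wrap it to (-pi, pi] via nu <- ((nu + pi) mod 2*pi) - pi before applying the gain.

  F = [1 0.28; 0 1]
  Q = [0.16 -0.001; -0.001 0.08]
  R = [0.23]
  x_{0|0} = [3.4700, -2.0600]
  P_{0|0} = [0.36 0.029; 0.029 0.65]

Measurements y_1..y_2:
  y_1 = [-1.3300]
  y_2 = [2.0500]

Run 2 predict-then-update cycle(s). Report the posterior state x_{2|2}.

x_post = [4.1374, -0.7580]

step 1: x^-=[2.8932, -2.0600]  P^-=[0.5872 0.2100; 0.2100 0.7300]  H_jac=[0.1633 0.2294]  S=[0.2998]  K=[0.4805; 0.6729]  nu=[-0.7113]  x^+=[2.5514, -2.5386]  P^+=[0.5180 0.1131; 0.1131 0.5943]
step 2: x^-=[1.8406, -2.5386]  P^-=[0.7879 0.2785; 0.2785 0.6743]  H_jac=[0.2582 0.1872]  S=[0.3331]  K=[0.7673; 0.5948]  nu=[2.9935]  x^+=[4.1374, -0.7580]  P^+=[0.5918 0.1265; 0.1265 0.5564]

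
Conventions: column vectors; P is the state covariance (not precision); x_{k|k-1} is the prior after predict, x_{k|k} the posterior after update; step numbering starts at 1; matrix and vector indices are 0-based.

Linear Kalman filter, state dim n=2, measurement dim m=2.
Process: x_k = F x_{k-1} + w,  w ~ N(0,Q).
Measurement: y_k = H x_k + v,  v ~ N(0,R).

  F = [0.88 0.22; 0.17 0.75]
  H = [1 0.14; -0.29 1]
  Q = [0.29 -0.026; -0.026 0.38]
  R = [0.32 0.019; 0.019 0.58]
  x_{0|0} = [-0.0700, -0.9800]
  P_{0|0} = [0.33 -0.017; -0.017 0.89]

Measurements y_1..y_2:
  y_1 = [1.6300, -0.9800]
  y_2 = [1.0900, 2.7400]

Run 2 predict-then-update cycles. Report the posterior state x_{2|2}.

step 1: x^-=[-0.2772, -0.7469]  P^-=[0.5820 0.1584; 0.1584 0.8858]  S=[0.9637 0.1262; 0.1262 1.4229]  K=[0.6353 -0.0637; 0.2183 0.5709]  nu=[2.0118, -0.3135]  x^+=[1.0208, -0.4868]  P^+=[0.1975 0.0324; 0.0324 0.3447]
step 2: x^-=[0.7912, -0.1915]  P^-=[0.4722 0.0830; 0.0830 0.5879]  S=[0.8270 0.0440; 0.0440 1.1594]  K=[0.5887 -0.0688; 0.1744 0.4796]  nu=[0.3256, 3.1610]  x^+=[0.7653, 1.3814]  P^+=[0.1837 0.0245; 0.0245 0.2886]

x_post = [0.7653, 1.3814]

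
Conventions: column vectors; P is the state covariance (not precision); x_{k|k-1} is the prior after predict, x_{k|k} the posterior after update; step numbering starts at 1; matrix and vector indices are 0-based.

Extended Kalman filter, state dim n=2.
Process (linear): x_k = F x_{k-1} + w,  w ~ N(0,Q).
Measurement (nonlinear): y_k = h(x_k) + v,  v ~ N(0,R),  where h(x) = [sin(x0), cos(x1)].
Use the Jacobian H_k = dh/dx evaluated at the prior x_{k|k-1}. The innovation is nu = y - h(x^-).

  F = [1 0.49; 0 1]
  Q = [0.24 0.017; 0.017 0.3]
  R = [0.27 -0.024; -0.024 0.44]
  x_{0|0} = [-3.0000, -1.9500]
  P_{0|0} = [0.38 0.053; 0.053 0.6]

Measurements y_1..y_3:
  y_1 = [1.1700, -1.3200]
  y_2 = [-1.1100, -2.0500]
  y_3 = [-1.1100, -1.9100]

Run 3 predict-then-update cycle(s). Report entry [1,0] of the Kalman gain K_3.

K[1,0] = -0.2793

step 1: x^-=[-3.9555, -1.9500]  P^-=[0.8160 0.3640; 0.3640 0.9000]  H_jac=[-0.6867 0.0000; 0.0000 0.9290]  S=[0.6547 -0.2562; -0.2562 1.2167]  K=[-0.8141 0.1065; -0.1230 0.6613]  nu=[0.4430, -0.9498]  x^+=[-4.4173, -2.6326]  P^+=[0.3238 0.0715; 0.0715 0.3164]
step 2: x^-=[-5.7073, -2.6326]  P^-=[0.7098 0.2435; 0.2435 0.6164]  H_jac=[0.8387 0.0000; 0.0000 0.4873]  S=[0.7693 0.0755; 0.0755 0.5864]  K=[0.7637 0.1040; 0.2179 0.4842]  nu=[-1.6546, -1.1768]  x^+=[-7.0932, -3.5630]  P^+=[0.2429 0.0563; 0.0563 0.4264]
step 3: x^-=[-8.8391, -3.5630]  P^-=[0.6404 0.2823; 0.2823 0.7264]  H_jac=[-0.8333 0.0000; 0.0000 -0.4090]  S=[0.7147 0.0722; 0.0722 0.5615]  K=[-0.7355 -0.1110; -0.2793 -0.4932]  nu=[-0.5572, -0.9975]  x^+=[-8.3185, -2.9154]  P^+=[0.2351 0.0763; 0.0763 0.5142]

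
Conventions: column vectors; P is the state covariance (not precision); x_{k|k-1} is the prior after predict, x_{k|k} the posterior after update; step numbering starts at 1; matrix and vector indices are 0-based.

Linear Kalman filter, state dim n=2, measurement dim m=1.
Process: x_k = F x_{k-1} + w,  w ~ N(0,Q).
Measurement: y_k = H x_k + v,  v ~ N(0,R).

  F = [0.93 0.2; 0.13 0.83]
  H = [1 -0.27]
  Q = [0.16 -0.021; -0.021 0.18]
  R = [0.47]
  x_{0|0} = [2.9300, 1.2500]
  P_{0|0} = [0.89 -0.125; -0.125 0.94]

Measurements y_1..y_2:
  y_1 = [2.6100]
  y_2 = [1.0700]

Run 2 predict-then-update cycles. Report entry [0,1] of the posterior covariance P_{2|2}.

step 1: x^-=[2.9749, 1.4184]  P^-=[0.9209 0.1429; 0.1429 0.8156]  S=[1.3732]  K=[0.6425; -0.0563]  nu=[0.0181]  x^+=[2.9865, 1.4174]  P^+=[0.3540 0.1926; 0.1926 0.8113]
step 2: x^-=[3.0609, 1.5647]  P^-=[0.5702 0.3101; 0.3101 0.7864]  S=[0.9301]  K=[0.5231; 0.1051]  nu=[-1.5685]  x^+=[2.2405, 1.3998]  P^+=[0.3158 0.2590; 0.2590 0.7761]

P_post[0,1] = 0.2590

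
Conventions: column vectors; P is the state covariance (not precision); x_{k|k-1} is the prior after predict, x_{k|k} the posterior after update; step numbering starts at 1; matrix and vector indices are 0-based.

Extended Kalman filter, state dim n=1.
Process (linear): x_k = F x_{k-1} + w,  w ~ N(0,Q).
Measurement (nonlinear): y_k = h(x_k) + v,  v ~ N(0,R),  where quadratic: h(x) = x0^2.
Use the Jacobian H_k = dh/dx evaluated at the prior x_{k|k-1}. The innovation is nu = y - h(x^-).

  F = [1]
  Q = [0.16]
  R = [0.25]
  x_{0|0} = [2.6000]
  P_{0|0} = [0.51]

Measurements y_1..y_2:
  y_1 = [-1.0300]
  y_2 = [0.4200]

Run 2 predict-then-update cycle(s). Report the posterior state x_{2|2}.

step 1: x^-=[2.6000]  P^-=[0.6700]  H_jac=[5.2000]  S=[18.3668]  K=[0.1897]  nu=[-7.7900]  x^+=[1.1223]  P^+=[0.0091]
step 2: x^-=[1.1223]  P^-=[0.1691]  H_jac=[2.2446]  S=[1.1021]  K=[0.3444]  nu=[-0.8396]  x^+=[0.8331]  P^+=[0.0384]

x_post = [0.8331]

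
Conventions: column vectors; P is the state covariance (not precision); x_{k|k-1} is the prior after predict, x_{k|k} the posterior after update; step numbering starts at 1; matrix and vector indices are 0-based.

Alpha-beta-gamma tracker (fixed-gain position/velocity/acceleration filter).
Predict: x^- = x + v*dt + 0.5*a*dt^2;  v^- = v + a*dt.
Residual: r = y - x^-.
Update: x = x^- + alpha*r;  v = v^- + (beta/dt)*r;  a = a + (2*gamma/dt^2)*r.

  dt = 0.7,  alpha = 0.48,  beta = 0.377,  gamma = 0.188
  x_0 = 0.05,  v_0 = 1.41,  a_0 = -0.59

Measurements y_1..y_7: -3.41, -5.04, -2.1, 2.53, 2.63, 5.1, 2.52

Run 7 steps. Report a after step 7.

a_post = -5.4851

step 1: x_pred=0.8924  r=-4.3025  x^+=-1.1727  v^+=-1.3202  a^+=-3.8915
step 2: x_pred=-3.0503  r=-1.9897  x^+=-4.0053  v^+=-5.1158  a^+=-5.4183
step 3: x_pred=-8.9139  r=6.8139  x^+=-5.6432  v^+=-5.2389  a^+=-0.1897
step 4: x_pred=-9.3569  r=11.8869  x^+=-3.6512  v^+=1.0303  a^+=8.9317
step 5: x_pred=-0.7417  r=3.3717  x^+=0.8767  v^+=9.0984  a^+=11.5190
step 6: x_pred=10.0677  r=-4.9677  x^+=7.6832  v^+=14.4862  a^+=7.7070
step 7: x_pred=19.7118  r=-17.1918  x^+=11.4597  v^+=10.6221  a^+=-5.4851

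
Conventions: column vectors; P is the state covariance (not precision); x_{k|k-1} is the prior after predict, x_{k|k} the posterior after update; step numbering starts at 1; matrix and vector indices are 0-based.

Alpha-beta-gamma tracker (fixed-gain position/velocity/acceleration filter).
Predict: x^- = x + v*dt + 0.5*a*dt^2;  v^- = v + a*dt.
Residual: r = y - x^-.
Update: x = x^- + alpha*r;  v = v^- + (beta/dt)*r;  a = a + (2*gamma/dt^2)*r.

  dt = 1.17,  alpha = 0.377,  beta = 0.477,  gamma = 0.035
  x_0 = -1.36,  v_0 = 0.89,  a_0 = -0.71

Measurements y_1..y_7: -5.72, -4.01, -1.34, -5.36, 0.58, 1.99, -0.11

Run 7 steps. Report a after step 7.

step 1: x_pred=-0.8047  r=-4.9153  x^+=-2.6577  v^+=-1.9446  a^+=-0.9614
step 2: x_pred=-5.5910  r=1.5810  x^+=-4.9949  v^+=-2.4249  a^+=-0.8805
step 3: x_pred=-8.4347  r=7.0947  x^+=-5.7600  v^+=-0.5626  a^+=-0.5177
step 4: x_pred=-6.7726  r=1.4126  x^+=-6.2401  v^+=-0.5924  a^+=-0.4455
step 5: x_pred=-7.2381  r=7.8181  x^+=-4.2907  v^+=2.0737  a^+=-0.0457
step 6: x_pred=-1.8957  r=3.8857  x^+=-0.4308  v^+=3.6044  a^+=0.1530
step 7: x_pred=3.8912  r=-4.0012  x^+=2.3827  v^+=2.1522  a^+=-0.0516

a_post = -0.0516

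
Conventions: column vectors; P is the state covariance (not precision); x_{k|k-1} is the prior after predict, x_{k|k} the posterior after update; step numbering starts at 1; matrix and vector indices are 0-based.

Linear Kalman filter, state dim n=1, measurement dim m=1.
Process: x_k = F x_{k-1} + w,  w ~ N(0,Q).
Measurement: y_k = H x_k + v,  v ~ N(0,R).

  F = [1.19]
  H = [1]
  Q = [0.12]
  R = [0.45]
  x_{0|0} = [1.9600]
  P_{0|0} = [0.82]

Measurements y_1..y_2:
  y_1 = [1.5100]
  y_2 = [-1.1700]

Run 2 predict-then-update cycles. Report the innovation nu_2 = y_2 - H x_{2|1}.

step 1: x^-=[2.3324]  P^-=[1.2812]  S=[1.7312]  K=[0.7401]  nu=[-0.8224]  x^+=[1.7238]  P^+=[0.3330]
step 2: x^-=[2.0513]  P^-=[0.5916]  S=[1.0416]  K=[0.5680]  nu=[-3.2213]  x^+=[0.2217]  P^+=[0.2556]

innov = [-3.2213]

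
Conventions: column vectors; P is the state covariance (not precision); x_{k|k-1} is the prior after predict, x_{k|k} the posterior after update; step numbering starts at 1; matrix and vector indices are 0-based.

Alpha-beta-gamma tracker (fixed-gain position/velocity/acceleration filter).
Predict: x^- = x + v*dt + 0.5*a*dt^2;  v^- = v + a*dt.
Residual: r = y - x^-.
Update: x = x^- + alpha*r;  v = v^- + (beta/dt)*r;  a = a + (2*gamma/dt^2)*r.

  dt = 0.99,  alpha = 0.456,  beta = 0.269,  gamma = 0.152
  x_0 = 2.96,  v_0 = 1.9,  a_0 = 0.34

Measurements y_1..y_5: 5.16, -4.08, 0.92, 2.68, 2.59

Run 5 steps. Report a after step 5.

step 1: x_pred=5.0076  r=0.1524  x^+=5.0771  v^+=2.2780  a^+=0.3873
step 2: x_pred=7.5221  r=-11.6021  x^+=2.2315  v^+=-0.4911  a^+=-3.2114
step 3: x_pred=0.1716  r=0.7484  x^+=0.5129  v^+=-3.4670  a^+=-2.9793
step 4: x_pred=-4.3795  r=7.0595  x^+=-1.1603  v^+=-4.4983  a^+=-0.7896
step 5: x_pred=-6.0006  r=8.5906  x^+=-2.0833  v^+=-2.9458  a^+=1.8750

a_post = 1.8750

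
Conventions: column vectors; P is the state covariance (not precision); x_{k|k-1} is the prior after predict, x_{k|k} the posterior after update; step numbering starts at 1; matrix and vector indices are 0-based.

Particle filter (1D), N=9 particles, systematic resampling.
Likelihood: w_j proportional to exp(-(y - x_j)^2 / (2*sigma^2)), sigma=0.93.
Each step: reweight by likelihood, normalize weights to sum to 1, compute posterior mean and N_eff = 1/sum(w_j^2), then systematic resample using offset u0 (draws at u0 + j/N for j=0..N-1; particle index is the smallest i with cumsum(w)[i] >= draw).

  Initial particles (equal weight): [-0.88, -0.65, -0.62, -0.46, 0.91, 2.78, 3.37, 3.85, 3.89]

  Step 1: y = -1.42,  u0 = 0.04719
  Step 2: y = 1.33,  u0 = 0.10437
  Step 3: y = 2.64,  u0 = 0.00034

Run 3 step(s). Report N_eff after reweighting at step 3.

N_eff = 7.7151

step 1: w=[0.2938, 0.2468, 0.2402, 0.2041, 0.0151, 0.0000, 0.0000, 0.0000, 0.0000]  mean=-0.6480  Neff=4.0517  idx=[0, 0, 0, 1, 1, 2, 2, 3, 3]
step 2: w=[0.0645, 0.0645, 0.0645, 0.1125, 0.1125, 0.1205, 0.1205, 0.1703, 0.1703]  mean=-0.6226  Neff=8.0117  idx=[1, 3, 4, 5, 6, 7, 7, 8, 8]
step 3: w=[0.0318, 0.0786, 0.0786, 0.0881, 0.0881, 0.1587, 0.1587, 0.1587, 0.1587]  mean=-0.5314  Neff=7.7151  idx=[0, 2, 3, 4, 5, 6, 6, 7, 8]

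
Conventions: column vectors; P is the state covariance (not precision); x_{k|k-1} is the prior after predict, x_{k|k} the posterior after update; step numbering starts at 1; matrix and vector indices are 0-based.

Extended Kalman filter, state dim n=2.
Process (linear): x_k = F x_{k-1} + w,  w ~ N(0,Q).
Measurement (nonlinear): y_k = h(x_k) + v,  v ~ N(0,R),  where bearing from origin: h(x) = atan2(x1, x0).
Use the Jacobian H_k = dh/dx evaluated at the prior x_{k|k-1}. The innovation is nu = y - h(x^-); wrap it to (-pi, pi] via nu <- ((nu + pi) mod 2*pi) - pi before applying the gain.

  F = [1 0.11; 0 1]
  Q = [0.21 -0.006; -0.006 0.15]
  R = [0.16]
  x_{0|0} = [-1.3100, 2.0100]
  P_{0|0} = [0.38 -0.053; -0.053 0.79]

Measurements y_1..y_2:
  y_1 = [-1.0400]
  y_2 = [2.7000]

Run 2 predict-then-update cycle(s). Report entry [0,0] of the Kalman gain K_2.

step 1: x^-=[-1.0889, 2.0100]  P^-=[0.5879 0.0279; 0.0279 0.9400]  H_jac=[-0.3846 -0.2084]  S=[0.2923]  K=[-0.7936; -0.7069]  nu=[-3.1073]  x^+=[1.3770, 4.2065]  P^+=[0.4038 -0.1361; -0.1361 0.7940]
step 2: x^-=[1.8398, 4.2065]  P^-=[0.5935 -0.0547; -0.0547 0.9440]  H_jac=[-0.1996 0.0873]  S=[0.1927]  K=[-0.6393; 0.4841]  nu=[1.5415]  x^+=[0.8543, 4.9528]  P^+=[0.5147 0.0049; 0.0049 0.8988]

K[0,0] = -0.6393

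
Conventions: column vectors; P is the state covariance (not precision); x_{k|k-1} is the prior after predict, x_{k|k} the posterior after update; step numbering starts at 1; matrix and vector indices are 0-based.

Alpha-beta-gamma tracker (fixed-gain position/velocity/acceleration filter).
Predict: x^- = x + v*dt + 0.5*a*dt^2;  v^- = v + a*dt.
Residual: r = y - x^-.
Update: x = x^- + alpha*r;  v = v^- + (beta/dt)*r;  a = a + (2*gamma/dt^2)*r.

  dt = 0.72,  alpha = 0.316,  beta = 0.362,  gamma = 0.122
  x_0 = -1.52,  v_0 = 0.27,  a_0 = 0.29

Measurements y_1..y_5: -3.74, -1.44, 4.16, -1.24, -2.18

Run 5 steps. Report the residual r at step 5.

step 1: x_pred=-1.2504  r=-2.4896  x^+=-2.0371  v^+=-0.7729  a^+=-0.8818
step 2: x_pred=-2.8222  r=1.3822  x^+=-2.3854  v^+=-0.7129  a^+=-0.2312
step 3: x_pred=-2.9586  r=7.1186  x^+=-0.7091  v^+=2.6997  a^+=3.1194
step 4: x_pred=2.0432  r=-3.2832  x^+=1.0057  v^+=3.2949  a^+=1.5740
step 5: x_pred=3.7861  r=-5.9661  x^+=1.9008  v^+=1.4286  a^+=-1.2341

resid = -5.9661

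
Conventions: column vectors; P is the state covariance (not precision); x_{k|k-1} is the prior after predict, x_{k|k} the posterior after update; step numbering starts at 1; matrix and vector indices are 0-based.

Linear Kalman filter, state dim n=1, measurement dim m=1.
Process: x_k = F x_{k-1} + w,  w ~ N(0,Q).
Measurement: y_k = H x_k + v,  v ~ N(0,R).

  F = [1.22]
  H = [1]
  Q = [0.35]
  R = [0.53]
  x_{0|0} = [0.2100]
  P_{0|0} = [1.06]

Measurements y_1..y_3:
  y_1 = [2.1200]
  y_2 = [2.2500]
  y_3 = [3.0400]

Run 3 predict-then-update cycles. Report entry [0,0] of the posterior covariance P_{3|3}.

P_post[0,0] = 0.3279

step 1: x^-=[0.2562]  P^-=[1.9277]  S=[2.4577]  K=[0.7844]  nu=[1.8638]  x^+=[1.7181]  P^+=[0.4157]
step 2: x^-=[2.0961]  P^-=[0.9687]  S=[1.4987]  K=[0.6464]  nu=[0.1539]  x^+=[2.1956]  P^+=[0.3426]
step 3: x^-=[2.6786]  P^-=[0.8599]  S=[1.3899]  K=[0.6187]  nu=[0.3614]  x^+=[2.9022]  P^+=[0.3279]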